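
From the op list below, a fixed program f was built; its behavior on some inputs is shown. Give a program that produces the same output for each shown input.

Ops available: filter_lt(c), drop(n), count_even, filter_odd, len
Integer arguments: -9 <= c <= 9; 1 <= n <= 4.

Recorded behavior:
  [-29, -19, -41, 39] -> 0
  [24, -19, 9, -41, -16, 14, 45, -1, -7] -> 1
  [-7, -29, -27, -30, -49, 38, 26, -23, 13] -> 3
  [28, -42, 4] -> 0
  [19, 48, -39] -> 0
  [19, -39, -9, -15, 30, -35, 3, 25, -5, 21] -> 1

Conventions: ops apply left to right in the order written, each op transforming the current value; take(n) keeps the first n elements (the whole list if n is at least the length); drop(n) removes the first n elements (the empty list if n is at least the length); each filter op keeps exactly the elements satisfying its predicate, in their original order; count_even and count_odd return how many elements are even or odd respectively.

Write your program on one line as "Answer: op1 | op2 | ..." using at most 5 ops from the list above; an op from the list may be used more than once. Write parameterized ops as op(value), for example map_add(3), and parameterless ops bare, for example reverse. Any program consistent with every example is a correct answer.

filter_lt(-3) | drop(3) | filter_lt(-5) | len

Check, running the answer program on each example:
  [-29, -19, -41, 39] -> [-29, -19, -41] -> [] -> [] -> 0
  [24, -19, 9, -41, -16, 14, 45, -1, -7] -> [-19, -41, -16, -7] -> [-7] -> [-7] -> 1
  [-7, -29, -27, -30, -49, 38, 26, -23, 13] -> [-7, -29, -27, -30, -49, -23] -> [-30, -49, -23] -> [-30, -49, -23] -> 3
  [28, -42, 4] -> [-42] -> [] -> [] -> 0
  [19, 48, -39] -> [-39] -> [] -> [] -> 0
  [19, -39, -9, -15, 30, -35, 3, 25, -5, 21] -> [-39, -9, -15, -35, -5] -> [-35, -5] -> [-35] -> 1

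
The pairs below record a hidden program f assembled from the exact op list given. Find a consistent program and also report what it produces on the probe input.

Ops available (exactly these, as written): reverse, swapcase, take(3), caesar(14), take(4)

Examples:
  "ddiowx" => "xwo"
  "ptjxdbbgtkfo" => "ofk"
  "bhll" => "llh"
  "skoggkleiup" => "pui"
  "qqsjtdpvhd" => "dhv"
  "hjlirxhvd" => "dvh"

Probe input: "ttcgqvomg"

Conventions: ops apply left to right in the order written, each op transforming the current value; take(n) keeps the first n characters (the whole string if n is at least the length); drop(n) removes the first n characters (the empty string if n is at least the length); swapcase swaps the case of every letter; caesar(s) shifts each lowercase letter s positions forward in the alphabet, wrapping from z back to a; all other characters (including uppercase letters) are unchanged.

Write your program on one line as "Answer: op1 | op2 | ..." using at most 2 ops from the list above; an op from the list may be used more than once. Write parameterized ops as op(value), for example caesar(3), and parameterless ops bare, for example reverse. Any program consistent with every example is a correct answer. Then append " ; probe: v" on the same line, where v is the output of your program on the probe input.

reverse | take(3) ; probe: "gmo"

Check, running the answer program on each example:
  "ddiowx" -> "xwoidd" -> "xwo"
  "ptjxdbbgtkfo" -> "ofktgbbdxjtp" -> "ofk"
  "bhll" -> "llhb" -> "llh"
  "skoggkleiup" -> "puielkggoks" -> "pui"
  "qqsjtdpvhd" -> "dhvpdtjsqq" -> "dhv"
  "hjlirxhvd" -> "dvhxriljh" -> "dvh"
  probe: "ttcgqvomg" -> "gmovqgctt" -> "gmo"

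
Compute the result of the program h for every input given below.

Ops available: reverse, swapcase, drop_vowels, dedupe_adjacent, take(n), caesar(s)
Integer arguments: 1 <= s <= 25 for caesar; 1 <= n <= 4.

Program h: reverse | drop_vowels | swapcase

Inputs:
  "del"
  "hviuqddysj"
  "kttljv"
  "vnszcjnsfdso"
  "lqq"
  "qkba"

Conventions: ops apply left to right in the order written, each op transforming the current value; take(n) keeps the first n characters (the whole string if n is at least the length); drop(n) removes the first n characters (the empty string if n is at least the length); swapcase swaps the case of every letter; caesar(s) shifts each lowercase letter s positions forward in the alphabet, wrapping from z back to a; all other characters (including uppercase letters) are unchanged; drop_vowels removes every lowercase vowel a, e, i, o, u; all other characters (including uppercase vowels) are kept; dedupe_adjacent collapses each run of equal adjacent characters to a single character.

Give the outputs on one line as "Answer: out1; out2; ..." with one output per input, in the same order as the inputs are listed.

"LD"; "JSYDDQVH"; "VJLTTK"; "SDFSNJCZSNV"; "QQL"; "BKQ"

Execution, op by op:
  "del" -> "led" -> "ld" -> "LD"
  "hviuqddysj" -> "jsyddquivh" -> "jsyddqvh" -> "JSYDDQVH"
  "kttljv" -> "vjlttk" -> "vjlttk" -> "VJLTTK"
  "vnszcjnsfdso" -> "osdfsnjczsnv" -> "sdfsnjczsnv" -> "SDFSNJCZSNV"
  "lqq" -> "qql" -> "qql" -> "QQL"
  "qkba" -> "abkq" -> "bkq" -> "BKQ"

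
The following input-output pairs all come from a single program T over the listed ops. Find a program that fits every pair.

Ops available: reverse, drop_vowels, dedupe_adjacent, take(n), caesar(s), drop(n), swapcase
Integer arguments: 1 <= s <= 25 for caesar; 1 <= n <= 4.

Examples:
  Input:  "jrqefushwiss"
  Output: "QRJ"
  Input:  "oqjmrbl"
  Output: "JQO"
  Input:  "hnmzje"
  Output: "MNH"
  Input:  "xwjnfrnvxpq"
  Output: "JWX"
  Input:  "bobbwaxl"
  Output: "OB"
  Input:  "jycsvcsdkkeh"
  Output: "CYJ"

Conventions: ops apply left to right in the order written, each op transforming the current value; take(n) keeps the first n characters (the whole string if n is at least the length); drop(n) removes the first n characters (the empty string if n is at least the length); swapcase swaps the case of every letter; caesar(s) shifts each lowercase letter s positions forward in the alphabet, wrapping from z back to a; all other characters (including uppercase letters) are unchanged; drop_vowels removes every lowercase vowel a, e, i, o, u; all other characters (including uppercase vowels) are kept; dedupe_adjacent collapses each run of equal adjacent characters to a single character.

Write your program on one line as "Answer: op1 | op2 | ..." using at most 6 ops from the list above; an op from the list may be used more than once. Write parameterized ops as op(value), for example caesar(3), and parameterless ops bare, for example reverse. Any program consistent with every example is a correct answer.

take(4) | dedupe_adjacent | reverse | swapcase | drop(1)

Check, running the answer program on each example:
  "jrqefushwiss" -> "jrqe" -> "jrqe" -> "eqrj" -> "EQRJ" -> "QRJ"
  "oqjmrbl" -> "oqjm" -> "oqjm" -> "mjqo" -> "MJQO" -> "JQO"
  "hnmzje" -> "hnmz" -> "hnmz" -> "zmnh" -> "ZMNH" -> "MNH"
  "xwjnfrnvxpq" -> "xwjn" -> "xwjn" -> "njwx" -> "NJWX" -> "JWX"
  "bobbwaxl" -> "bobb" -> "bob" -> "bob" -> "BOB" -> "OB"
  "jycsvcsdkkeh" -> "jycs" -> "jycs" -> "scyj" -> "SCYJ" -> "CYJ"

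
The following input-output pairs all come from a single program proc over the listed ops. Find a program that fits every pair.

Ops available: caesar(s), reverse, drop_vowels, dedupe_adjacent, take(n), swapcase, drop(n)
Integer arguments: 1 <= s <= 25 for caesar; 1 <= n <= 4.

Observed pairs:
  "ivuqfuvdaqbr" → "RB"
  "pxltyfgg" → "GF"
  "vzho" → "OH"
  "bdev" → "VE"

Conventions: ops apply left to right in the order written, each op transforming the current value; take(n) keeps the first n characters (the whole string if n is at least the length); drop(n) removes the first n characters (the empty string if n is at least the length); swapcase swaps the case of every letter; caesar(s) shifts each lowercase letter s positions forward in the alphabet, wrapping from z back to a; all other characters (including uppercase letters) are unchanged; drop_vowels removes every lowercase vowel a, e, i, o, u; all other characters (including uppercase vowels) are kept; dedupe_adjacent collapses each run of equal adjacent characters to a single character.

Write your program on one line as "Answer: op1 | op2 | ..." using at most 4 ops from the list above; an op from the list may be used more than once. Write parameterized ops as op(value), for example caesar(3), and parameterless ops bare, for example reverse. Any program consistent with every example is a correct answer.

reverse | dedupe_adjacent | take(2) | swapcase

Check, running the answer program on each example:
  "ivuqfuvdaqbr" -> "rbqadvufquvi" -> "rbqadvufquvi" -> "rb" -> "RB"
  "pxltyfgg" -> "ggfytlxp" -> "gfytlxp" -> "gf" -> "GF"
  "vzho" -> "ohzv" -> "ohzv" -> "oh" -> "OH"
  "bdev" -> "vedb" -> "vedb" -> "ve" -> "VE"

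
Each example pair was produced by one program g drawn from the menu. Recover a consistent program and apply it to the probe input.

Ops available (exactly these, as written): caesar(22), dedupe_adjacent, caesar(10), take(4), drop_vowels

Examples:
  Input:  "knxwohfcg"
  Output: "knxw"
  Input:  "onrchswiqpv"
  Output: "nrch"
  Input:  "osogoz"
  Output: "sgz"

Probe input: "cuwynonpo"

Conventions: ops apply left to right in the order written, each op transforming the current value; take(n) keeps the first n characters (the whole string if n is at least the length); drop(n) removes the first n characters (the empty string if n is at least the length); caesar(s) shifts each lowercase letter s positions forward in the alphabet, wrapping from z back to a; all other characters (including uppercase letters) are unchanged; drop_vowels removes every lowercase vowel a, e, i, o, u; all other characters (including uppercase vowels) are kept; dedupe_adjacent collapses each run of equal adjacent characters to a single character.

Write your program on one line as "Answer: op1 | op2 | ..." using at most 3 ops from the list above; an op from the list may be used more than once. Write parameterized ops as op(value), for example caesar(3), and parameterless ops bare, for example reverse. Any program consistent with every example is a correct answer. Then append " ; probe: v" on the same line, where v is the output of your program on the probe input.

drop_vowels | take(4) ; probe: "cwyn"

Check, running the answer program on each example:
  "knxwohfcg" -> "knxwhfcg" -> "knxw"
  "onrchswiqpv" -> "nrchswqpv" -> "nrch"
  "osogoz" -> "sgz" -> "sgz"
  probe: "cuwynonpo" -> "cwynnp" -> "cwyn"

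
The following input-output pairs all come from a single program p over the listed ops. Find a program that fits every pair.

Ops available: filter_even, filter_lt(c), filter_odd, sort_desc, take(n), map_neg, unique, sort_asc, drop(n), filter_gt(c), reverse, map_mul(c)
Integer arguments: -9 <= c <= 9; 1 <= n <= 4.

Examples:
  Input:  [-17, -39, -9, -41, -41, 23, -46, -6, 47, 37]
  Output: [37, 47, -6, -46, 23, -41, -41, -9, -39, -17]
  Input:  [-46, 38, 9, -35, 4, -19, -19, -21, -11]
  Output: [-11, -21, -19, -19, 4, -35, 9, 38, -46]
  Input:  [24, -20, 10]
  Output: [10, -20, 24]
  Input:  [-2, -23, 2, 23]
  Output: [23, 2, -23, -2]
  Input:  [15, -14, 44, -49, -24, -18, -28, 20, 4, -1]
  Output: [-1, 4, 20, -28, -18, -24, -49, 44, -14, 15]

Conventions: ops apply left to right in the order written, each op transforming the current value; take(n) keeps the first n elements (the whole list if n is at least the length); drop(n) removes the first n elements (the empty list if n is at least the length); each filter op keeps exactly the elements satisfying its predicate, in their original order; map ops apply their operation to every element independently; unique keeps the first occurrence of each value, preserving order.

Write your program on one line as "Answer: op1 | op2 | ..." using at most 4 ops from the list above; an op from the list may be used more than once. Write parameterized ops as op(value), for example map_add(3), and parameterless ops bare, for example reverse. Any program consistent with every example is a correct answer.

map_neg | reverse | map_neg

Check, running the answer program on each example:
  [-17, -39, -9, -41, -41, 23, -46, -6, 47, 37] -> [17, 39, 9, 41, 41, -23, 46, 6, -47, -37] -> [-37, -47, 6, 46, -23, 41, 41, 9, 39, 17] -> [37, 47, -6, -46, 23, -41, -41, -9, -39, -17]
  [-46, 38, 9, -35, 4, -19, -19, -21, -11] -> [46, -38, -9, 35, -4, 19, 19, 21, 11] -> [11, 21, 19, 19, -4, 35, -9, -38, 46] -> [-11, -21, -19, -19, 4, -35, 9, 38, -46]
  [24, -20, 10] -> [-24, 20, -10] -> [-10, 20, -24] -> [10, -20, 24]
  [-2, -23, 2, 23] -> [2, 23, -2, -23] -> [-23, -2, 23, 2] -> [23, 2, -23, -2]
  [15, -14, 44, -49, -24, -18, -28, 20, 4, -1] -> [-15, 14, -44, 49, 24, 18, 28, -20, -4, 1] -> [1, -4, -20, 28, 18, 24, 49, -44, 14, -15] -> [-1, 4, 20, -28, -18, -24, -49, 44, -14, 15]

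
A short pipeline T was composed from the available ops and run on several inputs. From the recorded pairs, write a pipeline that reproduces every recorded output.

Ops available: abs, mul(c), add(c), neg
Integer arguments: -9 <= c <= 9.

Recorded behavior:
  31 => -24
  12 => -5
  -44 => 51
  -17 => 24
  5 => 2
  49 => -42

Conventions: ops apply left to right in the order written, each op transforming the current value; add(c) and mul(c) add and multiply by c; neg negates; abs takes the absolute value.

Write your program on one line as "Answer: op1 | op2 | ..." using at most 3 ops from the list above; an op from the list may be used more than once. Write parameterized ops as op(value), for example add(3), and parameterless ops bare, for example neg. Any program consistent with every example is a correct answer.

add(-3) | neg | add(4)

Check, running the answer program on each example:
  31 -> 28 -> -28 -> -24
  12 -> 9 -> -9 -> -5
  -44 -> -47 -> 47 -> 51
  -17 -> -20 -> 20 -> 24
  5 -> 2 -> -2 -> 2
  49 -> 46 -> -46 -> -42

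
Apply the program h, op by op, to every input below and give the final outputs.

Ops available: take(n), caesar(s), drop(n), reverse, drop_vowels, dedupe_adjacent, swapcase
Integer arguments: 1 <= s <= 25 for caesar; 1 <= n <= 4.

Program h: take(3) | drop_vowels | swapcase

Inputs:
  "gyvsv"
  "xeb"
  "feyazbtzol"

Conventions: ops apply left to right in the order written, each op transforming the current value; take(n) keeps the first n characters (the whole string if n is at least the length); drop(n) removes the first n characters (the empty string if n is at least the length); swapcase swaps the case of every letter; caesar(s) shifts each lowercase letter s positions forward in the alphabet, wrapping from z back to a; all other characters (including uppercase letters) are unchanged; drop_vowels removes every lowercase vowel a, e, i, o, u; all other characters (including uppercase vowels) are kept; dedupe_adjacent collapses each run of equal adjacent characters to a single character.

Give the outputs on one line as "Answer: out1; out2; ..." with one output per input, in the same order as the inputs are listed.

Execution, op by op:
  "gyvsv" -> "gyv" -> "gyv" -> "GYV"
  "xeb" -> "xeb" -> "xb" -> "XB"
  "feyazbtzol" -> "fey" -> "fy" -> "FY"

"GYV"; "XB"; "FY"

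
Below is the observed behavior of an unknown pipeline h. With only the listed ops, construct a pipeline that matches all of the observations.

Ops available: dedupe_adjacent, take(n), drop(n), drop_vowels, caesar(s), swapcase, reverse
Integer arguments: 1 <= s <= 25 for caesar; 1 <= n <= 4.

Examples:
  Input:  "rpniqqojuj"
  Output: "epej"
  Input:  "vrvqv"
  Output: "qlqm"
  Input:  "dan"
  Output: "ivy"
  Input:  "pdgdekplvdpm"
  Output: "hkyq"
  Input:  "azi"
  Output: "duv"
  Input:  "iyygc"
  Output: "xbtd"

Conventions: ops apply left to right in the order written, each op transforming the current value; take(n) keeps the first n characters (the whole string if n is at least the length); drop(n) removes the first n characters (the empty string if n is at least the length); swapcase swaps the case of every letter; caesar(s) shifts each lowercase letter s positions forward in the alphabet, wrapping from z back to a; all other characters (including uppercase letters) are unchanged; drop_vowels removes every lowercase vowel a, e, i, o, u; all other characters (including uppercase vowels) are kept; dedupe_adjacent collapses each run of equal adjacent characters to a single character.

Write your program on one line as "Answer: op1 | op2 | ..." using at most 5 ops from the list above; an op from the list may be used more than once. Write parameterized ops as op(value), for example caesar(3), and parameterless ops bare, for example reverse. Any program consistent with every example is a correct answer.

caesar(21) | reverse | dedupe_adjacent | take(4)

Check, running the answer program on each example:
  "rpniqqojuj" -> "mkidlljepe" -> "epejlldikm" -> "epejldikm" -> "epej"
  "vrvqv" -> "qmqlq" -> "qlqmq" -> "qlqmq" -> "qlqm"
  "dan" -> "yvi" -> "ivy" -> "ivy" -> "ivy"
  "pdgdekplvdpm" -> "kybyzfkgqykh" -> "hkyqgkfzybyk" -> "hkyqgkfzybyk" -> "hkyq"
  "azi" -> "vud" -> "duv" -> "duv" -> "duv"
  "iyygc" -> "dttbx" -> "xbttd" -> "xbtd" -> "xbtd"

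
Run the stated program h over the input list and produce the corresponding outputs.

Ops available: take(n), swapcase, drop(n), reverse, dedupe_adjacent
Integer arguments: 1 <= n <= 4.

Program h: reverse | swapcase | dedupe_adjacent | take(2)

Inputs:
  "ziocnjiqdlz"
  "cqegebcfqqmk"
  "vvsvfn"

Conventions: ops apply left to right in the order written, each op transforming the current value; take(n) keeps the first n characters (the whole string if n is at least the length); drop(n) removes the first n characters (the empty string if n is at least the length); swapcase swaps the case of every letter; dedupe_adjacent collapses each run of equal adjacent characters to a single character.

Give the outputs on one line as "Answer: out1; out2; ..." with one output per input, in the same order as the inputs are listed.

"ZL"; "KM"; "NF"

Execution, op by op:
  "ziocnjiqdlz" -> "zldqijncoiz" -> "ZLDQIJNCOIZ" -> "ZLDQIJNCOIZ" -> "ZL"
  "cqegebcfqqmk" -> "kmqqfcbegeqc" -> "KMQQFCBEGEQC" -> "KMQFCBEGEQC" -> "KM"
  "vvsvfn" -> "nfvsvv" -> "NFVSVV" -> "NFVSV" -> "NF"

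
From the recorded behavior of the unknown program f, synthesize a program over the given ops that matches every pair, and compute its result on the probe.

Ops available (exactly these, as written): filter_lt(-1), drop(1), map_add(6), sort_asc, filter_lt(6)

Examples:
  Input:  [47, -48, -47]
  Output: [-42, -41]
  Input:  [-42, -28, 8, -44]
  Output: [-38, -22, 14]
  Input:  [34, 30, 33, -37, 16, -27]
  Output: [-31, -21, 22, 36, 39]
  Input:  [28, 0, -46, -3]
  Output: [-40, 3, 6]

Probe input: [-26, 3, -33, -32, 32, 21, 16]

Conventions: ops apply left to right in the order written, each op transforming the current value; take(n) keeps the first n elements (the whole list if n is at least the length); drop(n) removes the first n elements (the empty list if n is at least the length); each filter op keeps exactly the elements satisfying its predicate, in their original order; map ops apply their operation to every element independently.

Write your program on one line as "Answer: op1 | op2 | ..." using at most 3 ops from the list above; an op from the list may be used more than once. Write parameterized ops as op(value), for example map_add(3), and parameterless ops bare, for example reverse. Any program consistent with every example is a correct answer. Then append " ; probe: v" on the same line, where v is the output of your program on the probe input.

map_add(6) | drop(1) | sort_asc ; probe: [-27, -26, 9, 22, 27, 38]

Check, running the answer program on each example:
  [47, -48, -47] -> [53, -42, -41] -> [-42, -41] -> [-42, -41]
  [-42, -28, 8, -44] -> [-36, -22, 14, -38] -> [-22, 14, -38] -> [-38, -22, 14]
  [34, 30, 33, -37, 16, -27] -> [40, 36, 39, -31, 22, -21] -> [36, 39, -31, 22, -21] -> [-31, -21, 22, 36, 39]
  [28, 0, -46, -3] -> [34, 6, -40, 3] -> [6, -40, 3] -> [-40, 3, 6]
  probe: [-26, 3, -33, -32, 32, 21, 16] -> [-20, 9, -27, -26, 38, 27, 22] -> [9, -27, -26, 38, 27, 22] -> [-27, -26, 9, 22, 27, 38]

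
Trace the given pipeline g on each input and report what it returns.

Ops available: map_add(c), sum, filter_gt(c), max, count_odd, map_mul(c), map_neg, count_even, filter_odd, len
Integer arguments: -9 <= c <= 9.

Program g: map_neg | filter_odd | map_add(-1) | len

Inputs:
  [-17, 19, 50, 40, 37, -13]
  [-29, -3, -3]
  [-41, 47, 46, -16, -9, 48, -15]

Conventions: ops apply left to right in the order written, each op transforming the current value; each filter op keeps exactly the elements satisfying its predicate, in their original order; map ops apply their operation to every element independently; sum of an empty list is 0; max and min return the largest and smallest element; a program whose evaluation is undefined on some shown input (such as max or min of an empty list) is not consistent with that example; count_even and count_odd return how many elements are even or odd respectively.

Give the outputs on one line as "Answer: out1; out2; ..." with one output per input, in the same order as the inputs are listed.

4; 3; 4

Execution, op by op:
  [-17, 19, 50, 40, 37, -13] -> [17, -19, -50, -40, -37, 13] -> [17, -19, -37, 13] -> [16, -20, -38, 12] -> 4
  [-29, -3, -3] -> [29, 3, 3] -> [29, 3, 3] -> [28, 2, 2] -> 3
  [-41, 47, 46, -16, -9, 48, -15] -> [41, -47, -46, 16, 9, -48, 15] -> [41, -47, 9, 15] -> [40, -48, 8, 14] -> 4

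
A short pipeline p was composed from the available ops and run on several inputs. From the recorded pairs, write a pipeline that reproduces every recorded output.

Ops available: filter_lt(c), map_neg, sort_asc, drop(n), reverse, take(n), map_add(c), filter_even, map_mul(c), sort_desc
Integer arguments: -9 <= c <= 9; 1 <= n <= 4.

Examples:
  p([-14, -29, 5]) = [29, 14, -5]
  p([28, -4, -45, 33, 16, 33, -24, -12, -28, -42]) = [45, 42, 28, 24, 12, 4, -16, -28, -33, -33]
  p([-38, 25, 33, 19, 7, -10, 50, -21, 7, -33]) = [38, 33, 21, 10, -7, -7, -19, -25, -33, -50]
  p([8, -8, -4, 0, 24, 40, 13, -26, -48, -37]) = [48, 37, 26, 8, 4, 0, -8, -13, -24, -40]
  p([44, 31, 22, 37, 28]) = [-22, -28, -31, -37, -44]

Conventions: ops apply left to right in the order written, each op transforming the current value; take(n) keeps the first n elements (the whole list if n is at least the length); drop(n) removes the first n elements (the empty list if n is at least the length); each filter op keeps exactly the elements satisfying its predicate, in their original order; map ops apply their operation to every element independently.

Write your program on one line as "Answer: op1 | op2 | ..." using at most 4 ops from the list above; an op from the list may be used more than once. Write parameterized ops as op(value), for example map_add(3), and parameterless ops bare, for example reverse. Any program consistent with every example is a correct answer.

map_neg | reverse | sort_desc

Check, running the answer program on each example:
  [-14, -29, 5] -> [14, 29, -5] -> [-5, 29, 14] -> [29, 14, -5]
  [28, -4, -45, 33, 16, 33, -24, -12, -28, -42] -> [-28, 4, 45, -33, -16, -33, 24, 12, 28, 42] -> [42, 28, 12, 24, -33, -16, -33, 45, 4, -28] -> [45, 42, 28, 24, 12, 4, -16, -28, -33, -33]
  [-38, 25, 33, 19, 7, -10, 50, -21, 7, -33] -> [38, -25, -33, -19, -7, 10, -50, 21, -7, 33] -> [33, -7, 21, -50, 10, -7, -19, -33, -25, 38] -> [38, 33, 21, 10, -7, -7, -19, -25, -33, -50]
  [8, -8, -4, 0, 24, 40, 13, -26, -48, -37] -> [-8, 8, 4, 0, -24, -40, -13, 26, 48, 37] -> [37, 48, 26, -13, -40, -24, 0, 4, 8, -8] -> [48, 37, 26, 8, 4, 0, -8, -13, -24, -40]
  [44, 31, 22, 37, 28] -> [-44, -31, -22, -37, -28] -> [-28, -37, -22, -31, -44] -> [-22, -28, -31, -37, -44]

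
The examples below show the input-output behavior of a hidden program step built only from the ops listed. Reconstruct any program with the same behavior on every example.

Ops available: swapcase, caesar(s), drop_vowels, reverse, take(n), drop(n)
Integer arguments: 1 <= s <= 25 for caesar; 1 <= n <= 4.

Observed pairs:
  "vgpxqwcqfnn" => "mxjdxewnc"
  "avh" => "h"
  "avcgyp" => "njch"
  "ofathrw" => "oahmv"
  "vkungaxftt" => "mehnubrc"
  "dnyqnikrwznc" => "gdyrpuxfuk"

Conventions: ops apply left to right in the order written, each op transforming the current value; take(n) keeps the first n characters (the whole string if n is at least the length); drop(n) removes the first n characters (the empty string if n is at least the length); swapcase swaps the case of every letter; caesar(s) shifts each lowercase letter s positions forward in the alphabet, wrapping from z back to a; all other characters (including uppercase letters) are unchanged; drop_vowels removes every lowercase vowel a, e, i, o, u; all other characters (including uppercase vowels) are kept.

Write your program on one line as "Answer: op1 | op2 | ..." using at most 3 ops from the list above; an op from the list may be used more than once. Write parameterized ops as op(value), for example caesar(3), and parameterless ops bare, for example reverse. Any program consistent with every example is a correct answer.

reverse | drop(2) | caesar(7)

Check, running the answer program on each example:
  "vgpxqwcqfnn" -> "nnfqcwqxpgv" -> "fqcwqxpgv" -> "mxjdxewnc"
  "avh" -> "hva" -> "a" -> "h"
  "avcgyp" -> "pygcva" -> "gcva" -> "njch"
  "ofathrw" -> "wrhtafo" -> "htafo" -> "oahmv"
  "vkungaxftt" -> "ttfxagnukv" -> "fxagnukv" -> "mehnubrc"
  "dnyqnikrwznc" -> "cnzwrkinqynd" -> "zwrkinqynd" -> "gdyrpuxfuk"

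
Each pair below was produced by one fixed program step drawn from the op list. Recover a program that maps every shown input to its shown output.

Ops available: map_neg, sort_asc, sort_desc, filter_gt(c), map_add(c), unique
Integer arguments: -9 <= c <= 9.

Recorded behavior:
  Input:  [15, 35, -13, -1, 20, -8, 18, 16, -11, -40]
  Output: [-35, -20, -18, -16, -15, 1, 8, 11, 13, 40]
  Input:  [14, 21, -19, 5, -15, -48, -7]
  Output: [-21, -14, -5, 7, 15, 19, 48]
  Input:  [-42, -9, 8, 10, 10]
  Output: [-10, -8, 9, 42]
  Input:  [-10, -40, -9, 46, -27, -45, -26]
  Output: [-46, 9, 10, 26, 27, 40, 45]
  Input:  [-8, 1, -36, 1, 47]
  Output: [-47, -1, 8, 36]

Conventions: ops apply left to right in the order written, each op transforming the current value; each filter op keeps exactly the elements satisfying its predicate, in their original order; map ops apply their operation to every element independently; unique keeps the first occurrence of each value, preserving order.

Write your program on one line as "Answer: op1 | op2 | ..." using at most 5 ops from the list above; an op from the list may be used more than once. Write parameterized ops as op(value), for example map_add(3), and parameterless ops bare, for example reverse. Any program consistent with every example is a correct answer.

map_neg | sort_asc | sort_desc | unique | sort_asc

Check, running the answer program on each example:
  [15, 35, -13, -1, 20, -8, 18, 16, -11, -40] -> [-15, -35, 13, 1, -20, 8, -18, -16, 11, 40] -> [-35, -20, -18, -16, -15, 1, 8, 11, 13, 40] -> [40, 13, 11, 8, 1, -15, -16, -18, -20, -35] -> [40, 13, 11, 8, 1, -15, -16, -18, -20, -35] -> [-35, -20, -18, -16, -15, 1, 8, 11, 13, 40]
  [14, 21, -19, 5, -15, -48, -7] -> [-14, -21, 19, -5, 15, 48, 7] -> [-21, -14, -5, 7, 15, 19, 48] -> [48, 19, 15, 7, -5, -14, -21] -> [48, 19, 15, 7, -5, -14, -21] -> [-21, -14, -5, 7, 15, 19, 48]
  [-42, -9, 8, 10, 10] -> [42, 9, -8, -10, -10] -> [-10, -10, -8, 9, 42] -> [42, 9, -8, -10, -10] -> [42, 9, -8, -10] -> [-10, -8, 9, 42]
  [-10, -40, -9, 46, -27, -45, -26] -> [10, 40, 9, -46, 27, 45, 26] -> [-46, 9, 10, 26, 27, 40, 45] -> [45, 40, 27, 26, 10, 9, -46] -> [45, 40, 27, 26, 10, 9, -46] -> [-46, 9, 10, 26, 27, 40, 45]
  [-8, 1, -36, 1, 47] -> [8, -1, 36, -1, -47] -> [-47, -1, -1, 8, 36] -> [36, 8, -1, -1, -47] -> [36, 8, -1, -47] -> [-47, -1, 8, 36]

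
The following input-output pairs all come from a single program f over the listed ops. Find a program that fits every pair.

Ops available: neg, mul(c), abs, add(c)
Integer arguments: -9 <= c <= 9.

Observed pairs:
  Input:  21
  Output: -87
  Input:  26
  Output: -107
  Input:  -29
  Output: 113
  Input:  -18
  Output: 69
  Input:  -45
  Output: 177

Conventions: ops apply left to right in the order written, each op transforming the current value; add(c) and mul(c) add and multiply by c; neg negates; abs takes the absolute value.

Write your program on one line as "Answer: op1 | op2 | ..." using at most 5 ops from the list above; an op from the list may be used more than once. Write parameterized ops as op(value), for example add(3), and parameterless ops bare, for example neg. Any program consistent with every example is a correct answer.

mul(4) | neg | add(3) | add(-6)

Check, running the answer program on each example:
  21 -> 84 -> -84 -> -81 -> -87
  26 -> 104 -> -104 -> -101 -> -107
  -29 -> -116 -> 116 -> 119 -> 113
  -18 -> -72 -> 72 -> 75 -> 69
  -45 -> -180 -> 180 -> 183 -> 177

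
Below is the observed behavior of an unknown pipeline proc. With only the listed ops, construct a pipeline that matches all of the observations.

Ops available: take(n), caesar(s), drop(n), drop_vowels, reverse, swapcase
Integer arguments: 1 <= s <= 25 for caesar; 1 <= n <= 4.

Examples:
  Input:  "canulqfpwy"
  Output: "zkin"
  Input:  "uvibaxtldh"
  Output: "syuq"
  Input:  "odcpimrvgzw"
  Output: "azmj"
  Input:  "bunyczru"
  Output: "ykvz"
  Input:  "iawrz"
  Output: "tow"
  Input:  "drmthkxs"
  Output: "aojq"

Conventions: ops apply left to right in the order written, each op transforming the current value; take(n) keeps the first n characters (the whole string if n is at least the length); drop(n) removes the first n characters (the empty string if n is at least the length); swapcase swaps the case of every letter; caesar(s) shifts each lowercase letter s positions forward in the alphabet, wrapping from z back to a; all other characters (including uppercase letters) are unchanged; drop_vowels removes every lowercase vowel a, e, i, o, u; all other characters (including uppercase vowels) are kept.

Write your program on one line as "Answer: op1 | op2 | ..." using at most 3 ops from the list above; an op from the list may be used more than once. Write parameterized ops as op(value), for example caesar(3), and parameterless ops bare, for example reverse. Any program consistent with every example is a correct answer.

drop_vowels | take(4) | caesar(23)

Check, running the answer program on each example:
  "canulqfpwy" -> "cnlqfpwy" -> "cnlq" -> "zkin"
  "uvibaxtldh" -> "vbxtldh" -> "vbxt" -> "syuq"
  "odcpimrvgzw" -> "dcpmrvgzw" -> "dcpm" -> "azmj"
  "bunyczru" -> "bnyczr" -> "bnyc" -> "ykvz"
  "iawrz" -> "wrz" -> "wrz" -> "tow"
  "drmthkxs" -> "drmthkxs" -> "drmt" -> "aojq"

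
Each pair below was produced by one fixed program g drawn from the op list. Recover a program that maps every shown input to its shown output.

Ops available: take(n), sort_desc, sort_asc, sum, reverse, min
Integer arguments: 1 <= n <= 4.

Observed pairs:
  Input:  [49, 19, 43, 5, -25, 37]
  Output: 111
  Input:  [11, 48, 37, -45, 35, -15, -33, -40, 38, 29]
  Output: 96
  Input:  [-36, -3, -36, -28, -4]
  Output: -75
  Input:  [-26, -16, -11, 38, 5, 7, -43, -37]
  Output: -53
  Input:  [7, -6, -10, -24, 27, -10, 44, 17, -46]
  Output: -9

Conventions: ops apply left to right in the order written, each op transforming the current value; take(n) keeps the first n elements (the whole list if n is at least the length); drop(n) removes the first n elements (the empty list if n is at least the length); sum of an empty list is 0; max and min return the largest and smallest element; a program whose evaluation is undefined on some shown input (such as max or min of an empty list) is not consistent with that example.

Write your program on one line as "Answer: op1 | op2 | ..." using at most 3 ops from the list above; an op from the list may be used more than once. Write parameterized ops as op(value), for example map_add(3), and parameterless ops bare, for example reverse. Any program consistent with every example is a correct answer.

take(3) | reverse | sum

Check, running the answer program on each example:
  [49, 19, 43, 5, -25, 37] -> [49, 19, 43] -> [43, 19, 49] -> 111
  [11, 48, 37, -45, 35, -15, -33, -40, 38, 29] -> [11, 48, 37] -> [37, 48, 11] -> 96
  [-36, -3, -36, -28, -4] -> [-36, -3, -36] -> [-36, -3, -36] -> -75
  [-26, -16, -11, 38, 5, 7, -43, -37] -> [-26, -16, -11] -> [-11, -16, -26] -> -53
  [7, -6, -10, -24, 27, -10, 44, 17, -46] -> [7, -6, -10] -> [-10, -6, 7] -> -9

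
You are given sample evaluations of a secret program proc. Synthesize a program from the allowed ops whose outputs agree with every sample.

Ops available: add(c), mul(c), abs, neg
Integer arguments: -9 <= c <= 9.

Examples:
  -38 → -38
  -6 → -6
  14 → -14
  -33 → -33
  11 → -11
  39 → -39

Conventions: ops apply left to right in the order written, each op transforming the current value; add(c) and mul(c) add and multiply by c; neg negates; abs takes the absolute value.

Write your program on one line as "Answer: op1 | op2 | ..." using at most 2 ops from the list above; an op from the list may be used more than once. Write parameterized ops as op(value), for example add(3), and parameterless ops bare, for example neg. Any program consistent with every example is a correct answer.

abs | neg

Check, running the answer program on each example:
  -38 -> 38 -> -38
  -6 -> 6 -> -6
  14 -> 14 -> -14
  -33 -> 33 -> -33
  11 -> 11 -> -11
  39 -> 39 -> -39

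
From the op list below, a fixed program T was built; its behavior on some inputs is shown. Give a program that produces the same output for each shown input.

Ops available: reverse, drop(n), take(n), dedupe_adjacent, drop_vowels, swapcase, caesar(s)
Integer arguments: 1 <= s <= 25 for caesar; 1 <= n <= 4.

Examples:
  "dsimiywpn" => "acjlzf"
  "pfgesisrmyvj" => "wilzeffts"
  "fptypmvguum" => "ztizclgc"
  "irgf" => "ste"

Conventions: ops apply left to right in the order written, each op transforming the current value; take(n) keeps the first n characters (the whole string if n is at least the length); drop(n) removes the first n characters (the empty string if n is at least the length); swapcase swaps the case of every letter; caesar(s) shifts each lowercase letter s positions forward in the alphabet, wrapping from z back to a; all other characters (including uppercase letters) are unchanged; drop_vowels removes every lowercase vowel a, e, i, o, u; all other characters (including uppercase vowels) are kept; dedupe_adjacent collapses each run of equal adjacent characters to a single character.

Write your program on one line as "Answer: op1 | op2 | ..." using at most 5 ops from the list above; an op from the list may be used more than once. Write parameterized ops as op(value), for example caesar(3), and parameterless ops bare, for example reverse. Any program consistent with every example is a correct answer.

drop(1) | drop_vowels | reverse | caesar(13)

Check, running the answer program on each example:
  "dsimiywpn" -> "simiywpn" -> "smywpn" -> "npwyms" -> "acjlzf"
  "pfgesisrmyvj" -> "fgesisrmyvj" -> "fgssrmyvj" -> "jvymrssgf" -> "wilzeffts"
  "fptypmvguum" -> "ptypmvguum" -> "ptypmvgm" -> "mgvmpytp" -> "ztizclgc"
  "irgf" -> "rgf" -> "rgf" -> "fgr" -> "ste"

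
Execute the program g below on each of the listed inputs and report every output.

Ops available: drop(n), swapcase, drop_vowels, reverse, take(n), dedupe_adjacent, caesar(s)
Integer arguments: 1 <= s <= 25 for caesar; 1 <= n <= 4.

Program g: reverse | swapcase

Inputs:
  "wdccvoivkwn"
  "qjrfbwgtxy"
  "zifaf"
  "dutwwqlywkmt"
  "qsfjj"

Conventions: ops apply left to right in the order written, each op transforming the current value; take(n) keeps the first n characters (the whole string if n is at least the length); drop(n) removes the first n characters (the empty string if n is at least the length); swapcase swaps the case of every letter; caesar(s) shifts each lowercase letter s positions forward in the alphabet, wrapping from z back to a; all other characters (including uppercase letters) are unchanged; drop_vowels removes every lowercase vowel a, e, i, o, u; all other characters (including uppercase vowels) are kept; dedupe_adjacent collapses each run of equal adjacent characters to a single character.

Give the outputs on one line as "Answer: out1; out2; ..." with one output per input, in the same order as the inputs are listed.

Execution, op by op:
  "wdccvoivkwn" -> "nwkviovccdw" -> "NWKVIOVCCDW"
  "qjrfbwgtxy" -> "yxtgwbfrjq" -> "YXTGWBFRJQ"
  "zifaf" -> "fafiz" -> "FAFIZ"
  "dutwwqlywkmt" -> "tmkwylqwwtud" -> "TMKWYLQWWTUD"
  "qsfjj" -> "jjfsq" -> "JJFSQ"

"NWKVIOVCCDW"; "YXTGWBFRJQ"; "FAFIZ"; "TMKWYLQWWTUD"; "JJFSQ"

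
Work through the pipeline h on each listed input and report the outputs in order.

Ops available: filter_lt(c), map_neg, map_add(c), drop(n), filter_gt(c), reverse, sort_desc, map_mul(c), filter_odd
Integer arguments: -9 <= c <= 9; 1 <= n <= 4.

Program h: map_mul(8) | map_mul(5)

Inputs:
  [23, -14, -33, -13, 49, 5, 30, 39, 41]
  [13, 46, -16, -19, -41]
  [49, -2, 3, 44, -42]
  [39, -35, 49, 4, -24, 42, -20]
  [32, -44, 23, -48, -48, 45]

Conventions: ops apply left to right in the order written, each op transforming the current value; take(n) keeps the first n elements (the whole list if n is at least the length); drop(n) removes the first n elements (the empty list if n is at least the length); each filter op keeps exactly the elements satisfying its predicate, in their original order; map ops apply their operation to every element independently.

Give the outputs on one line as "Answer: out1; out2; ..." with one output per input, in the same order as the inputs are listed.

[920, -560, -1320, -520, 1960, 200, 1200, 1560, 1640]; [520, 1840, -640, -760, -1640]; [1960, -80, 120, 1760, -1680]; [1560, -1400, 1960, 160, -960, 1680, -800]; [1280, -1760, 920, -1920, -1920, 1800]

Execution, op by op:
  [23, -14, -33, -13, 49, 5, 30, 39, 41] -> [184, -112, -264, -104, 392, 40, 240, 312, 328] -> [920, -560, -1320, -520, 1960, 200, 1200, 1560, 1640]
  [13, 46, -16, -19, -41] -> [104, 368, -128, -152, -328] -> [520, 1840, -640, -760, -1640]
  [49, -2, 3, 44, -42] -> [392, -16, 24, 352, -336] -> [1960, -80, 120, 1760, -1680]
  [39, -35, 49, 4, -24, 42, -20] -> [312, -280, 392, 32, -192, 336, -160] -> [1560, -1400, 1960, 160, -960, 1680, -800]
  [32, -44, 23, -48, -48, 45] -> [256, -352, 184, -384, -384, 360] -> [1280, -1760, 920, -1920, -1920, 1800]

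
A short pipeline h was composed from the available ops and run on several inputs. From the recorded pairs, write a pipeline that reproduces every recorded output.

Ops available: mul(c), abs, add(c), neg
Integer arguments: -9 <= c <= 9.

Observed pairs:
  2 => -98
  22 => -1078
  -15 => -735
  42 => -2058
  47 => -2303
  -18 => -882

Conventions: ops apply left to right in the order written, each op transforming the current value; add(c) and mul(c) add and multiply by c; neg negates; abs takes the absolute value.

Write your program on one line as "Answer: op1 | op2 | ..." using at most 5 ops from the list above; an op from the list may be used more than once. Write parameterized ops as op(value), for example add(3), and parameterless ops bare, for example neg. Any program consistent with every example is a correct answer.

mul(-7) | mul(-7) | abs | neg

Check, running the answer program on each example:
  2 -> -14 -> 98 -> 98 -> -98
  22 -> -154 -> 1078 -> 1078 -> -1078
  -15 -> 105 -> -735 -> 735 -> -735
  42 -> -294 -> 2058 -> 2058 -> -2058
  47 -> -329 -> 2303 -> 2303 -> -2303
  -18 -> 126 -> -882 -> 882 -> -882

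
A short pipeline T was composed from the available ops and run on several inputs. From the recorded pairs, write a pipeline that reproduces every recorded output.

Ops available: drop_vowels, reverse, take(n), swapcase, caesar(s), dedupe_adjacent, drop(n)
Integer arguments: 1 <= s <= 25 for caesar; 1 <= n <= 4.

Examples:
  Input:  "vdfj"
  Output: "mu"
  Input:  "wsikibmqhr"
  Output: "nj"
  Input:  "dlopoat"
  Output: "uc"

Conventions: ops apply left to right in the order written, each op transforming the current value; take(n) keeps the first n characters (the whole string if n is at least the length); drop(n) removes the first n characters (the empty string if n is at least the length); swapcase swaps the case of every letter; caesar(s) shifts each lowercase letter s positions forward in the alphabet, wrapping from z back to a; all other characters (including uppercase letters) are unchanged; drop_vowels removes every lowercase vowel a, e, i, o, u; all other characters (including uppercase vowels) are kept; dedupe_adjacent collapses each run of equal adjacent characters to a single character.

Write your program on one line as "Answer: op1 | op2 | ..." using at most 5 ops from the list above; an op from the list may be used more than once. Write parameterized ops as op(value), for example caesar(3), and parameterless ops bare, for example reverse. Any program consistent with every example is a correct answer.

caesar(11) | take(3) | take(2) | caesar(6)

Check, running the answer program on each example:
  "vdfj" -> "goqu" -> "goq" -> "go" -> "mu"
  "wsikibmqhr" -> "hdtvtmxbsc" -> "hdt" -> "hd" -> "nj"
  "dlopoat" -> "owzazle" -> "owz" -> "ow" -> "uc"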